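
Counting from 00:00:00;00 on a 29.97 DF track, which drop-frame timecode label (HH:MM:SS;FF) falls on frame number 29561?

Each 10-minute DF block holds 10 × 60 × 30 − 9 × 2 = 17982 frames. 29561 ÷ 17982 → 1 full block, remainder 11579.
Within the partial block the first minute is 1800 frames and each further minute 1798, so 6 further minute boundaries passed. Total skipped labels = 18 × 1 + 2 × 6 = 30.
Non-drop label index = 29561 + 30 = 29591; at 30 labels/s that is 00:16:26:11, i.e. DF 00:16:26;11.

00:16:26;11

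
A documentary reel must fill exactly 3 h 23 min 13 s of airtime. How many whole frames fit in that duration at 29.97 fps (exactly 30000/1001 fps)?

365424 frames

3 h 23 min 13 s = 12193 s.
Frames = 12193 × 30000/1001 = 365790000/1001 ≈ 365424.5754.
Complete frames: 365424.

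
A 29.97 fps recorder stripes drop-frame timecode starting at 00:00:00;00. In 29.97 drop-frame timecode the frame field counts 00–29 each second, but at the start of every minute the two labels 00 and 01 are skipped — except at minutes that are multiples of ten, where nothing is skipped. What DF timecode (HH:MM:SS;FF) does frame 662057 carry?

Ten DF minutes hold 17982 frames, so frame 662057 lies in block 36 (frames 647352–665333) with 14705 frames into that block.
The block's first minute is 1800 frames and the rest 1798 each; 14705 frames reaches minute 8, so 36 × 18 + 8 × 2 = 664 labels have been skipped so far.
Adding those back, label number 662057 + 664 = 662721 at 30 labels/s is 22090 s + 21 f = 6 h 8 min 10 s frame 21, i.e. 06:08:10;21.

06:08:10;21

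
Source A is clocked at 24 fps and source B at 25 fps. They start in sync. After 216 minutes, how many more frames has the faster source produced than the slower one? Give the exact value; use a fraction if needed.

12960 frames

216 min = 12960 s.
A emits 24 × 12960 = 311040 frames; B emits 25 × 12960 = 324000.
Difference = 12960 frames; B is ahead of A.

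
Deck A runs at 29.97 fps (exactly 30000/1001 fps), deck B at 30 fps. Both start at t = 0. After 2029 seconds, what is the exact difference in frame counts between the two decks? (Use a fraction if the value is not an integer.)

60870/1001 frames

A emits 30000/1001 × 2029 = 60870000/1001 frames; B emits 30 × 2029 = 60870.
Difference = 60870/1001 frames (≈ 60.8092); B is ahead of A.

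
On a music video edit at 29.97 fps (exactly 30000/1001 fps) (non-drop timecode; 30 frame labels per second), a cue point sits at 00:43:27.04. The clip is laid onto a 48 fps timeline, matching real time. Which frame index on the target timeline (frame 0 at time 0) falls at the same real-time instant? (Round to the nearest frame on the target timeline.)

frame 125268

Source frame index: (0×3600 + 43×60 + 27) × 30 + 4 = 78214.
Real time: 78214 / (30000/1001) = 39146107/15000 s.
Target frame: (39146107/15000) × (48) = 78292214/625 ≈ 125267.542 → 125268.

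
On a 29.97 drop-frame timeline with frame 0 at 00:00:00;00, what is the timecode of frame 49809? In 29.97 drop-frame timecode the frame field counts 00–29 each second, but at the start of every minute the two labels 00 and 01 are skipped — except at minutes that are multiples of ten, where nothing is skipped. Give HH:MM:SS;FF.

Ten DF minutes hold 17982 frames, so frame 49809 lies in block 2 (frames 35964–53945) with 13845 frames into that block.
The block's first minute is 1800 frames and the rest 1798 each; 13845 frames reaches minute 7, so 2 × 18 + 7 × 2 = 50 labels have been skipped so far.
Adding those back, label number 49809 + 50 = 49859 at 30 labels/s is 1661 s + 29 f = 0 h 27 min 41 s frame 29, i.e. 00:27:41;29.

00:27:41;29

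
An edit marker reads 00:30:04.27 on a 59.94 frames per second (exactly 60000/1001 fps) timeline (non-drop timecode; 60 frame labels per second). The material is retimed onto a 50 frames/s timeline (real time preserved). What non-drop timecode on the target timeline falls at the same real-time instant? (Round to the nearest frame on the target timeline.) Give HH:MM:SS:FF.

Source frame index: (0×3600 + 30×60 + 4) × 60 + 27 = 108267.
Real time: 108267 / (60000/1001) = 36125089/20000 s.
Target frame: (36125089/20000) × (50) = 36125089/400 ≈ 90312.723 → 90313.
At 50 labels/s: frame 90313 → 00:30:06:13.

00:30:06:13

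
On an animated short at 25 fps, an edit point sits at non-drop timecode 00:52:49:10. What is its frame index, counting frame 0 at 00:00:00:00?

Total seconds to the label: (0 × 3600 + 52 × 60 + 49) = 3169.
Frame index = 3169 × 25 + 10 = 79235.

79235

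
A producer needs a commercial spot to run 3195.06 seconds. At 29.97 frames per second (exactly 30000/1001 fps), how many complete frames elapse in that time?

95756 frames

Frames = 3195.06 × 30000/1001 = 8713800/91 ≈ 95756.0440.
Complete frames: 95756.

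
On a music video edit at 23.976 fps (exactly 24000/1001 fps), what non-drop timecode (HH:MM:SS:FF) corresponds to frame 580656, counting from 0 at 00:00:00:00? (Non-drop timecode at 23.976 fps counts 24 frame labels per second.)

06:43:14:00

580656 ÷ 24 = 24194 full seconds, remainder 0 frames.
24194 s = 6 h 43 min 14 s.
Timecode: 06:43:14:00.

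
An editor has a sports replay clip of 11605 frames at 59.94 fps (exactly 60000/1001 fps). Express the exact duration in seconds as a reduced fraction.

Running time = 11605 ÷ (60000/1001) = 11605 × 1001/60000 = 2323321/12000 s.

2323321/12000 seconds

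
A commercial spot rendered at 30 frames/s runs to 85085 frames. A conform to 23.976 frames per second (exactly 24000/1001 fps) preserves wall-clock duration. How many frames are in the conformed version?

Target frames = source frames × (target rate / source rate) = 85085 × (24000/1001)/(30) = 85085 × 800/1001 = 68000.

68000 frames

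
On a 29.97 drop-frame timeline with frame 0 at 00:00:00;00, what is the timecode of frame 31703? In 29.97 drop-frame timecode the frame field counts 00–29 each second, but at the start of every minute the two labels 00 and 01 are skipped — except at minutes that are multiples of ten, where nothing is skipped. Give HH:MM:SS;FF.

Each 10-minute DF block holds 10 × 60 × 30 − 9 × 2 = 17982 frames. 31703 ÷ 17982 → 1 full block, remainder 13721.
Within the partial block the first minute is 1800 frames and each further minute 1798, so 7 further minute boundaries passed. Total skipped labels = 18 × 1 + 2 × 7 = 32.
Non-drop label index = 31703 + 32 = 31735; at 30 labels/s that is 00:17:37:25, i.e. DF 00:17:37;25.

00:17:37;25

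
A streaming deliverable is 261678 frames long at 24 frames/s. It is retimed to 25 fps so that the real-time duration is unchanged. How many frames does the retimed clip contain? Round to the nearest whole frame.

272581 frames

Frames at target rate = 261678 × (25) / (24) = 1090325/4 ≈ 272581.250.
Nearest whole frame: 272581.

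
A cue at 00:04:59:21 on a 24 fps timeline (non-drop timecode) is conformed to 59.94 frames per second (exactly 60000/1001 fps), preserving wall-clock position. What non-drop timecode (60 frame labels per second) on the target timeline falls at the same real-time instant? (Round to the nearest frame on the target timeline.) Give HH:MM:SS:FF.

Source frame index: (0×3600 + 4×60 + 59) × 24 + 21 = 7197.
Real time: 7197 / (24) = 2399/8 s.
Target frame: (2399/8) × (60000/1001) = 17992500/1001 ≈ 17974.525 → 17975.
At 60 labels/s: frame 17975 → 00:04:59:35.

00:04:59:35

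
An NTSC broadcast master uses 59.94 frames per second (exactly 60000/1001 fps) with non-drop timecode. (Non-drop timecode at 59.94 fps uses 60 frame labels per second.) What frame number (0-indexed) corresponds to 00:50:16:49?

frame 181009

Total seconds to the label: (0 × 3600 + 50 × 60 + 16) = 3016.
Frame index = 3016 × 60 + 49 = 181009.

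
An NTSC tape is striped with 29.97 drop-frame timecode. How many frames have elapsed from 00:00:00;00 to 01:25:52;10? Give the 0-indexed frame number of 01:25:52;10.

As if non-drop at 30 labels/s: (1 × 3600 + 25 × 60 + 52) × 30 + 10 = 154570.
Minute boundaries passed: 85; those not divisible by 10: 85 − 8 = 77; dropped labels = 2 × 77 = 154.
Actual frame index = 154570 − 154 = 154416.

154416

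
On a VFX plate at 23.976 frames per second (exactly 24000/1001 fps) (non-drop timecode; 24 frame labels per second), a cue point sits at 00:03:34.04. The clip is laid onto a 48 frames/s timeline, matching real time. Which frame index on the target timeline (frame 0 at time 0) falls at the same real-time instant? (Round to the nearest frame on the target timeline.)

Source frame index: (0×3600 + 3×60 + 34) × 24 + 4 = 5140.
Real time: 5140 / (24000/1001) = 257257/1200 s.
Target frame: (257257/1200) × (48) = 257257/25 ≈ 10290.280 → 10290.

frame 10290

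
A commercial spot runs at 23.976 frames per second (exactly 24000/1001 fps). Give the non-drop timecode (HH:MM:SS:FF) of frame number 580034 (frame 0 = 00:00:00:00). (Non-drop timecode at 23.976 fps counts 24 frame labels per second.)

06:42:48:02

580034 ÷ 24 = 24168 full seconds, remainder 2 frames.
24168 s = 6 h 42 min 48 s.
Timecode: 06:42:48:02.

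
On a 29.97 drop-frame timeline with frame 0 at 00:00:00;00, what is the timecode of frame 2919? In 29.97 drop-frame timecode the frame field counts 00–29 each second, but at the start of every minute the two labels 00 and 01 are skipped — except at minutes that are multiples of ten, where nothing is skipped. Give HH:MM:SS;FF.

Each 10-minute DF block holds 10 × 60 × 30 − 9 × 2 = 17982 frames. 2919 ÷ 17982 → 0 full blocks, remainder 2919.
Within the partial block the first minute is 1800 frames and each further minute 1798, so 1 further minute boundary passed. Total skipped labels = 18 × 0 + 2 × 1 = 2.
Non-drop label index = 2919 + 2 = 2921; at 30 labels/s that is 00:01:37:11, i.e. DF 00:01:37;11.

00:01:37;11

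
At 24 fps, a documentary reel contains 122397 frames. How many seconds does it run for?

5099.875 seconds

Running time = 122397 / (24) = 5099.875 s.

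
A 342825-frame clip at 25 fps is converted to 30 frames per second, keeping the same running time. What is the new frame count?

411390 frames

Target frames = source frames × (target rate / source rate) = 342825 × (30)/(25) = 342825 × 6/5 = 411390.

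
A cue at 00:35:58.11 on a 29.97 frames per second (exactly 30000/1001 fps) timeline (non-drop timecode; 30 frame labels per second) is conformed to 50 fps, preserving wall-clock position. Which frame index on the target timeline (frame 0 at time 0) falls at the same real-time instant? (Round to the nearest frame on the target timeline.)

frame 108026

Source frame index: (0×3600 + 35×60 + 58) × 30 + 11 = 64751.
Real time: 64751 / (30000/1001) = 64815751/30000 s.
Target frame: (64815751/30000) × (50) = 64815751/600 ≈ 108026.252 → 108026.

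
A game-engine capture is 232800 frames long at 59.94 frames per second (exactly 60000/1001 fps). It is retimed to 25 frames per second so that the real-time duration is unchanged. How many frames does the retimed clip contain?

Target frames = source frames × (target rate / source rate) = 232800 × (25)/(60000/1001) = 232800 × 1001/2400 = 97097.

97097 frames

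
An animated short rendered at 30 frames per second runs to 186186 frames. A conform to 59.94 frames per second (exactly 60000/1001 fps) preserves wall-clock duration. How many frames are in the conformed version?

372000 frames

Target frames = source frames × (target rate / source rate) = 186186 × (60000/1001)/(30) = 186186 × 2000/1001 = 372000.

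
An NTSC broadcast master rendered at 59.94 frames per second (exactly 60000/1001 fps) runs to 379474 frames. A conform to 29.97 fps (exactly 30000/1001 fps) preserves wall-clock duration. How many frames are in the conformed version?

Target frames = source frames × (target rate / source rate) = 379474 × (30000/1001)/(60000/1001) = 379474 × 1/2 = 189737.

189737 frames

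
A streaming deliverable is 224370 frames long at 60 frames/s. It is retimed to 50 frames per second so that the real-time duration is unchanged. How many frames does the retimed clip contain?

Target frames = source frames × (target rate / source rate) = 224370 × (50)/(60) = 224370 × 5/6 = 186975.

186975 frames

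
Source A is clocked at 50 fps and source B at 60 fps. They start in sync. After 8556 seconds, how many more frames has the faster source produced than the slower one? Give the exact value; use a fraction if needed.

85560 frames

A emits 50 × 8556 = 427800 frames; B emits 60 × 8556 = 513360.
Difference = 85560 frames; B is ahead of A.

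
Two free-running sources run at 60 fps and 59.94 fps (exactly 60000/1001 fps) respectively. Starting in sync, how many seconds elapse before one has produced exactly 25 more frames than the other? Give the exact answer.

5005/12 seconds

The gap grows by |60000/1001 − 60| = 60/1001 frames per second.
Time for a 25-frame gap: 25 ÷ (60/1001) = 5005/12 s.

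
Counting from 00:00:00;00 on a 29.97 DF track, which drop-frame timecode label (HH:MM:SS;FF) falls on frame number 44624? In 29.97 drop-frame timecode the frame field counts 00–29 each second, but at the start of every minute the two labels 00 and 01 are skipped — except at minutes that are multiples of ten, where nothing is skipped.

Ten DF minutes hold 17982 frames, so frame 44624 lies in block 2 (frames 35964–53945) with 8660 frames into that block.
The block's first minute is 1800 frames and the rest 1798 each; 8660 frames reaches minute 4, so 2 × 18 + 4 × 2 = 44 labels have been skipped so far.
Adding those back, label number 44624 + 44 = 44668 at 30 labels/s is 1488 s + 28 f = 0 h 24 min 48 s frame 28, i.e. 00:24:48;28.

00:24:48;28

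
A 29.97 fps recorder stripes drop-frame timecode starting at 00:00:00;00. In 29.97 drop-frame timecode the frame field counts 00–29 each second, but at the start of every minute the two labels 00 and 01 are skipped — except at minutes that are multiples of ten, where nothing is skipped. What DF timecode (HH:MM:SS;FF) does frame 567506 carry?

Ten DF minutes hold 17982 frames, so frame 567506 lies in block 31 (frames 557442–575423) with 10064 frames into that block.
The block's first minute is 1800 frames and the rest 1798 each; 10064 frames reaches minute 5, so 31 × 18 + 5 × 2 = 568 labels have been skipped so far.
Adding those back, label number 567506 + 568 = 568074 at 30 labels/s is 18935 s + 24 f = 5 h 15 min 35 s frame 24, i.e. 05:15:35;24.

05:15:35;24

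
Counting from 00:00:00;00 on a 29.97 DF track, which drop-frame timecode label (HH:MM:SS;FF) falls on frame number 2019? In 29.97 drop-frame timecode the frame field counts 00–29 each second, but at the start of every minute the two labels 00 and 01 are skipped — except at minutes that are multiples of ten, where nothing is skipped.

00:01:07;11

Ten DF minutes hold 17982 frames, so frame 2019 lies in block 0 (frames 0–17981) with 2019 frames into that block.
The block's first minute is 1800 frames and the rest 1798 each; 2019 frames reaches minute 1, so 0 × 18 + 1 × 2 = 2 labels have been skipped so far.
Adding those back, label number 2019 + 2 = 2021 at 30 labels/s is 67 s + 11 f = 0 h 1 min 7 s frame 11, i.e. 00:01:07;11.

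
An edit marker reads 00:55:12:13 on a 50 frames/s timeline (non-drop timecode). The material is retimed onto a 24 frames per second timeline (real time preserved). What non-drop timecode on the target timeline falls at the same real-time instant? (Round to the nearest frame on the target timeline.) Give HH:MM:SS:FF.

Source frame index: (0×3600 + 55×60 + 12) × 50 + 13 = 165613.
Real time: 165613 / (50) = 165613/50 s.
Target frame: (165613/50) × (24) = 1987356/25 ≈ 79494.240 → 79494.
At 24 labels/s: frame 79494 → 00:55:12:06.

00:55:12:06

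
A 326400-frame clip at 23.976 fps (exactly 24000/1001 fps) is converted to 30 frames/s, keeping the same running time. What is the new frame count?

Target frames = source frames × (target rate / source rate) = 326400 × (30)/(24000/1001) = 326400 × 1001/800 = 408408.

408408 frames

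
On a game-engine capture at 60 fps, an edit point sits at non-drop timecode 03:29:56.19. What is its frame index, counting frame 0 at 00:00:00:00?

Total seconds to the label: (3 × 3600 + 29 × 60 + 56) = 12596.
Frame index = 12596 × 60 + 19 = 755779.

frame 755779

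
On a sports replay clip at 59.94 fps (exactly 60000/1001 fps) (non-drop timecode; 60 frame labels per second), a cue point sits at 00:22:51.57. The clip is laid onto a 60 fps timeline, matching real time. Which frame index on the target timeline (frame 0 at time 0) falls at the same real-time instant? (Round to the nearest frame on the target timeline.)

Source frame index: (0×3600 + 22×60 + 51) × 60 + 57 = 82317.
Real time: 82317 / (60000/1001) = 27466439/20000 s.
Target frame: (27466439/20000) × (60) = 82399317/1000 ≈ 82399.317 → 82399.

frame 82399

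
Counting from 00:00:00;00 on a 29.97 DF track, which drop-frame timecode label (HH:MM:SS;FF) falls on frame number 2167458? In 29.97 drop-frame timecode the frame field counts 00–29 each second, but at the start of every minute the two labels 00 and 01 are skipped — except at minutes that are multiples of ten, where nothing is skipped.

Each 10-minute DF block holds 10 × 60 × 30 − 9 × 2 = 17982 frames. 2167458 ÷ 17982 → 120 full blocks, remainder 9618.
Within the partial block the first minute is 1800 frames and each further minute 1798, so 5 further minute boundaries passed. Total skipped labels = 18 × 120 + 2 × 5 = 2170.
Non-drop label index = 2167458 + 2170 = 2169628; at 30 labels/s that is 20:05:20:28, i.e. DF 20:05:20;28.

20:05:20;28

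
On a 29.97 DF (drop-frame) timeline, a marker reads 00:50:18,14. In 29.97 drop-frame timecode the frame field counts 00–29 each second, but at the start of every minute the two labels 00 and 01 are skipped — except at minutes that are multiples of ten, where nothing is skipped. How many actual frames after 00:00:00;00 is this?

90464

Complete 10-minute blocks: 5, each 17982 frames → 89910.
Remaining 0 whole minutes in the current block: 0 frames.
Within the current minute: 18 × 30 + 14 = 554. Total = 89910 + 0 + 554 = 90464.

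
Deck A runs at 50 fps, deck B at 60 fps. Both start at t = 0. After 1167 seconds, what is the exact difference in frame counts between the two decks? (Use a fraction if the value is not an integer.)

A emits 50 × 1167 = 58350 frames; B emits 60 × 1167 = 70020.
Difference = 11670 frames; B is ahead of A.

11670 frames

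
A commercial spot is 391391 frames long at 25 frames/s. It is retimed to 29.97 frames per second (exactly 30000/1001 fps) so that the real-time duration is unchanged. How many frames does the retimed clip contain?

469200 frames

Target frames = source frames × (target rate / source rate) = 391391 × (30000/1001)/(25) = 391391 × 1200/1001 = 469200.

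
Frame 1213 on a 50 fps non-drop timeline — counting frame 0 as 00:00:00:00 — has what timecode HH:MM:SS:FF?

00:00:24:13

1213 ÷ 50 = 24 full seconds, remainder 13 frames.
24 s = 0 h 0 min 24 s.
Timecode: 00:00:24:13.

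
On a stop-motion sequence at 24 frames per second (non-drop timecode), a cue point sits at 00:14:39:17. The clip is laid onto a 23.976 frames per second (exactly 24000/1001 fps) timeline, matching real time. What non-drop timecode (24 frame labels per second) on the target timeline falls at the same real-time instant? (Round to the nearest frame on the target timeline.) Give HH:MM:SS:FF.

00:14:38:20

Source frame index: (0×3600 + 14×60 + 39) × 24 + 17 = 21113.
Real time: 21113 / (24) = 21113/24 s.
Target frame: (21113/24) × (24000/1001) = 21113000/1001 ≈ 21091.908 → 21092.
At 24 labels/s: frame 21092 → 00:14:38:20.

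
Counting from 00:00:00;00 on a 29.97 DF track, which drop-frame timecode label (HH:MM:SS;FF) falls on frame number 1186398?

Ten DF minutes hold 17982 frames, so frame 1186398 lies in block 65 (frames 1168830–1186811) with 17568 frames into that block.
The block's first minute is 1800 frames and the rest 1798 each; 17568 frames reaches minute 9, so 65 × 18 + 9 × 2 = 1188 labels have been skipped so far.
Adding those back, label number 1186398 + 1188 = 1187586 at 30 labels/s is 39586 s + 6 f = 10 h 59 min 46 s frame 6, i.e. 10:59:46;06.

10:59:46;06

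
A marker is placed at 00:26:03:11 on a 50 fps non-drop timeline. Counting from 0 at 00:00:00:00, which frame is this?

Total seconds to the label: (0 × 3600 + 26 × 60 + 3) = 1563.
Frame index = 1563 × 50 + 11 = 78161.

frame 78161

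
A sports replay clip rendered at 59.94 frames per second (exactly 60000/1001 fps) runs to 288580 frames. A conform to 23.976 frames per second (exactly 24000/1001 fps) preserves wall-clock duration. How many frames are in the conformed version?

Target frames = source frames × (target rate / source rate) = 288580 × (24000/1001)/(60000/1001) = 288580 × 2/5 = 115432.

115432 frames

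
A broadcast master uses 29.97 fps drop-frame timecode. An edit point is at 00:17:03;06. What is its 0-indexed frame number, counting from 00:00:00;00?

30664

Complete 10-minute blocks: 1, each 17982 frames → 17982.
Remaining 7 whole minutes in the current block: 1800 + 6 × 1798 = 12588 frames.
Within the current minute: 3 × 30 + 6 − 2 = 94 (labels ;00/;01 skipped at this minute). Total = 17982 + 12588 + 94 = 30664.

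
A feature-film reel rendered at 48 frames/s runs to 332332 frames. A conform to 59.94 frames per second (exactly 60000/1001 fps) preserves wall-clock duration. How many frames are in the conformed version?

Target frames = source frames × (target rate / source rate) = 332332 × (60000/1001)/(48) = 332332 × 1250/1001 = 415000.

415000 frames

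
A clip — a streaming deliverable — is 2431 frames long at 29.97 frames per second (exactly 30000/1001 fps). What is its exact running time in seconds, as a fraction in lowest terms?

2433431/30000 seconds

Running time = 2431 ÷ (30000/1001) = 2431 × 1001/30000 = 2433431/30000 s.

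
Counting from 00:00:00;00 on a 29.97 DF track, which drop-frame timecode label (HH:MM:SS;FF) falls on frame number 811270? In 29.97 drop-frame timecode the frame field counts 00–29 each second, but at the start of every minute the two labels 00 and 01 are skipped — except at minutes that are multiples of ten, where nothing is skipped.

Ten DF minutes hold 17982 frames, so frame 811270 lies in block 45 (frames 809190–827171) with 2080 frames into that block.
The block's first minute is 1800 frames and the rest 1798 each; 2080 frames reaches minute 1, so 45 × 18 + 1 × 2 = 812 labels have been skipped so far.
Adding those back, label number 811270 + 812 = 812082 at 30 labels/s is 27069 s + 12 f = 7 h 31 min 9 s frame 12, i.e. 07:31:09;12.

07:31:09;12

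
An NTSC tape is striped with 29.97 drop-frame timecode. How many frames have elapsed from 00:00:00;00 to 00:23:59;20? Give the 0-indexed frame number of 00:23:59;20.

As if non-drop at 30 labels/s: (0 × 3600 + 23 × 60 + 59) × 30 + 20 = 43190.
Minute boundaries passed: 23; those not divisible by 10: 23 − 2 = 21; dropped labels = 2 × 21 = 42.
Actual frame index = 43190 − 42 = 43148.

43148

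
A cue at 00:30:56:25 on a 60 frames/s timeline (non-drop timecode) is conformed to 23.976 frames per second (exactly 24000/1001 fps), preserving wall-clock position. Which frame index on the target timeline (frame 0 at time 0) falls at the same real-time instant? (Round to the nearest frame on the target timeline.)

frame 44509

Source frame index: (0×3600 + 30×60 + 56) × 60 + 25 = 111385.
Real time: 111385 / (60) = 22277/12 s.
Target frame: (22277/12) × (24000/1001) = 44554000/1001 ≈ 44509.491 → 44509.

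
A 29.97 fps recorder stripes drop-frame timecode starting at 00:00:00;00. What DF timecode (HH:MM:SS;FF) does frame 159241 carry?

Ten DF minutes hold 17982 frames, so frame 159241 lies in block 8 (frames 143856–161837) with 15385 frames into that block.
The block's first minute is 1800 frames and the rest 1798 each; 15385 frames reaches minute 8, so 8 × 18 + 8 × 2 = 160 labels have been skipped so far.
Adding those back, label number 159241 + 160 = 159401 at 30 labels/s is 5313 s + 11 f = 1 h 28 min 33 s frame 11, i.e. 01:28:33;11.

01:28:33;11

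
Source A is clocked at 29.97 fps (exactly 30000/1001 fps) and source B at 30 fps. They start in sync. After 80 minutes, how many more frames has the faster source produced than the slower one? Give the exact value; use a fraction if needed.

80 min = 4800 s.
A emits 30000/1001 × 4800 = 144000000/1001 frames; B emits 30 × 4800 = 144000.
Difference = 144000/1001 frames (≈ 143.8561); B is ahead of A.

144000/1001 frames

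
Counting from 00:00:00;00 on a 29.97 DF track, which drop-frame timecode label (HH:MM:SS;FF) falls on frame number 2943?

00:01:38;05

Each 10-minute DF block holds 10 × 60 × 30 − 9 × 2 = 17982 frames. 2943 ÷ 17982 → 0 full blocks, remainder 2943.
Within the partial block the first minute is 1800 frames and each further minute 1798, so 1 further minute boundary passed. Total skipped labels = 18 × 0 + 2 × 1 = 2.
Non-drop label index = 2943 + 2 = 2945; at 30 labels/s that is 00:01:38:05, i.e. DF 00:01:38;05.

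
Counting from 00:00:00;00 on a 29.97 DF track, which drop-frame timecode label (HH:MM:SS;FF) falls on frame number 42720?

Ten DF minutes hold 17982 frames, so frame 42720 lies in block 2 (frames 35964–53945) with 6756 frames into that block.
The block's first minute is 1800 frames and the rest 1798 each; 6756 frames reaches minute 3, so 2 × 18 + 3 × 2 = 42 labels have been skipped so far.
Adding those back, label number 42720 + 42 = 42762 at 30 labels/s is 1425 s + 12 f = 0 h 23 min 45 s frame 12, i.e. 00:23:45;12.

00:23:45;12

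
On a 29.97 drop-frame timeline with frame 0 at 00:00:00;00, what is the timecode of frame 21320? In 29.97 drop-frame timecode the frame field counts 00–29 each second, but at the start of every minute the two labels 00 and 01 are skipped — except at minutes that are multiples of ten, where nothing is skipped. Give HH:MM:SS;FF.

00:11:51;10

Ten DF minutes hold 17982 frames, so frame 21320 lies in block 1 (frames 17982–35963) with 3338 frames into that block.
The block's first minute is 1800 frames and the rest 1798 each; 3338 frames reaches minute 1, so 1 × 18 + 1 × 2 = 20 labels have been skipped so far.
Adding those back, label number 21320 + 20 = 21340 at 30 labels/s is 711 s + 10 f = 0 h 11 min 51 s frame 10, i.e. 00:11:51;10.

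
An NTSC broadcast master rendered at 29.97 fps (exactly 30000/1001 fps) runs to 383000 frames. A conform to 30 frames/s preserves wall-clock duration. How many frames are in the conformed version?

383383 frames

Target frames = source frames × (target rate / source rate) = 383000 × (30)/(30000/1001) = 383000 × 1001/1000 = 383383.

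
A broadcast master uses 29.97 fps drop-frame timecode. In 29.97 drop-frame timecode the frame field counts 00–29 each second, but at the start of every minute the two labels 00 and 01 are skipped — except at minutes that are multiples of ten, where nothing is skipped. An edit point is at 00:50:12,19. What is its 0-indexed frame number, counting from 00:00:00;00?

Complete 10-minute blocks: 5, each 17982 frames → 89910.
Remaining 0 whole minutes in the current block: 0 frames.
Within the current minute: 12 × 30 + 19 = 379. Total = 89910 + 0 + 379 = 90289.

90289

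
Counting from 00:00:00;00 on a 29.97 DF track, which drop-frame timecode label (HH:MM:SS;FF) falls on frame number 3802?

Each 10-minute DF block holds 10 × 60 × 30 − 9 × 2 = 17982 frames. 3802 ÷ 17982 → 0 full blocks, remainder 3802.
Within the partial block the first minute is 1800 frames and each further minute 1798, so 2 further minute boundaries passed. Total skipped labels = 18 × 0 + 2 × 2 = 4.
Non-drop label index = 3802 + 4 = 3806; at 30 labels/s that is 00:02:06:26, i.e. DF 00:02:06;26.

00:02:06;26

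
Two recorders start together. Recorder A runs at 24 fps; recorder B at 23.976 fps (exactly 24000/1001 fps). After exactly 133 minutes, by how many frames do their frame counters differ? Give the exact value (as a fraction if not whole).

133 min = 7980 s.
A emits 24 × 7980 = 191520 frames; B emits 24000/1001 × 7980 = 27360000/143.
Difference = 27360/143 frames (≈ 191.3287); B is behind A.

27360/143 frames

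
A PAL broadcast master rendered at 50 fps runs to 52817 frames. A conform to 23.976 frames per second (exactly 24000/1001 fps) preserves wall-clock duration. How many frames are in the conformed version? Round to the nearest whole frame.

Frames at target rate = 52817 × (24000/1001) / (50) = 25352160/1001 ≈ 25326.833.
Nearest whole frame: 25327.

25327 frames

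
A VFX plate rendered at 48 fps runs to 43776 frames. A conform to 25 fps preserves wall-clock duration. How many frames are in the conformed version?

22800 frames

Frames at target rate = 43776 × (25) / (48) = 22800.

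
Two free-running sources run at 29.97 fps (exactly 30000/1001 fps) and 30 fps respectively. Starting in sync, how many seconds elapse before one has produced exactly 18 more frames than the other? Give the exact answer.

600.6 seconds

The gap grows by |30 − 30000/1001| = 30/1001 frames per second.
Time for a 18-frame gap: 18 ÷ (30/1001) = 600.6 s.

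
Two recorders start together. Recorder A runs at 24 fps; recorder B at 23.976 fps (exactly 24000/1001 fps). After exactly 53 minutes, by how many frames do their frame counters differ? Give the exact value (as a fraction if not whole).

53 min = 3180 s.
A emits 24 × 3180 = 76320 frames; B emits 24000/1001 × 3180 = 76320000/1001.
Difference = 76320/1001 frames (≈ 76.2438); B is behind A.

76320/1001 frames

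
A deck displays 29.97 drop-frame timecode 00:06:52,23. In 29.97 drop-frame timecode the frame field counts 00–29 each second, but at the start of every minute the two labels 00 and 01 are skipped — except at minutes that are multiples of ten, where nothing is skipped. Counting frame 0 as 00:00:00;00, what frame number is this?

12371

As if non-drop at 30 labels/s: (0 × 3600 + 6 × 60 + 52) × 30 + 23 = 12383.
Minute boundaries passed: 6; those not divisible by 10: 6 − 0 = 6; dropped labels = 2 × 6 = 12.
Actual frame index = 12383 − 12 = 12371.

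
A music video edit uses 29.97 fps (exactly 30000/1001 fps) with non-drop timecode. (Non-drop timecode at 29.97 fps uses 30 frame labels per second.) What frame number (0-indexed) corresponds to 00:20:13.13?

36403

Total seconds to the label: (0 × 3600 + 20 × 60 + 13) = 1213.
Frame index = 1213 × 30 + 13 = 36403.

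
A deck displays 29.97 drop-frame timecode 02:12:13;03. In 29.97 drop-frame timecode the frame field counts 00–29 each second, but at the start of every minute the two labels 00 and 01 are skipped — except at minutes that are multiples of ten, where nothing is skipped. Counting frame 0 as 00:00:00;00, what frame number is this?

Complete 10-minute blocks: 13, each 17982 frames → 233766.
Remaining 2 whole minutes in the current block: 1800 + 1 × 1798 = 3598 frames.
Within the current minute: 13 × 30 + 3 − 2 = 391 (labels ;00/;01 skipped at this minute). Total = 233766 + 3598 + 391 = 237755.

237755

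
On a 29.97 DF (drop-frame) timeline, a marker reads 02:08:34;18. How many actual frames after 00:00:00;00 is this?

231206

As if non-drop at 30 labels/s: (2 × 3600 + 8 × 60 + 34) × 30 + 18 = 231438.
Minute boundaries passed: 128; those not divisible by 10: 128 − 12 = 116; dropped labels = 2 × 116 = 232.
Actual frame index = 231438 − 232 = 231206.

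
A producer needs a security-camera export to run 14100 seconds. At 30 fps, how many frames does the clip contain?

Frames = 14100 × 30 = 423000.

423000 frames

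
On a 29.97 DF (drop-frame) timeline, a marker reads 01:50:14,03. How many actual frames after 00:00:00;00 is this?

As if non-drop at 30 labels/s: (1 × 3600 + 50 × 60 + 14) × 30 + 3 = 198423.
Minute boundaries passed: 110; those not divisible by 10: 110 − 11 = 99; dropped labels = 2 × 99 = 198.
Actual frame index = 198423 − 198 = 198225.

198225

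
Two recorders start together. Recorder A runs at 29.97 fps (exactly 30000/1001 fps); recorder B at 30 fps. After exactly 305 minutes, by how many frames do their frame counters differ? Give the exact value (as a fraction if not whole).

549000/1001 frames

305 min = 18300 s.
A emits 30000/1001 × 18300 = 549000000/1001 frames; B emits 30 × 18300 = 549000.
Difference = 549000/1001 frames (≈ 548.4515); B is ahead of A.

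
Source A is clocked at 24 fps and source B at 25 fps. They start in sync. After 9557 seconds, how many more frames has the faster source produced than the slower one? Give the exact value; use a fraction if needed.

9557 frames

A emits 24 × 9557 = 229368 frames; B emits 25 × 9557 = 238925.
Difference = 9557 frames; B is ahead of A.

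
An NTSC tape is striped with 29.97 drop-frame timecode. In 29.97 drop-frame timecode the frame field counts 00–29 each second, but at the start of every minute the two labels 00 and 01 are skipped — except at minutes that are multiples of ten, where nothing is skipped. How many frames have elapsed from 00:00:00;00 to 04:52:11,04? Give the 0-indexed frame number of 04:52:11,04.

525408

As if non-drop at 30 labels/s: (4 × 3600 + 52 × 60 + 11) × 30 + 4 = 525934.
Minute boundaries passed: 292; those not divisible by 10: 292 − 29 = 263; dropped labels = 2 × 263 = 526.
Actual frame index = 525934 − 526 = 525408.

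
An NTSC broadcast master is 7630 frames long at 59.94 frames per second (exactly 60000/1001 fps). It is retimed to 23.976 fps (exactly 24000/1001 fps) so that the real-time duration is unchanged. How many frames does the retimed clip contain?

Target frames = source frames × (target rate / source rate) = 7630 × (24000/1001)/(60000/1001) = 7630 × 2/5 = 3052.

3052 frames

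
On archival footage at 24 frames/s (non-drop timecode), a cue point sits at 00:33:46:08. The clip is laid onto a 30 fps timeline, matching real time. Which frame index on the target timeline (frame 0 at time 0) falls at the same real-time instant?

frame 60790

Source frame index: (0×3600 + 33×60 + 46) × 24 + 8 = 48632.
Real time: 48632 / (24) = 6079/3 s.
Target frame: (6079/3) × (30) = 60790.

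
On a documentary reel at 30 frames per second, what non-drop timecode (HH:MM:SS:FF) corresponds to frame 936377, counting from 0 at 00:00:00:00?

936377 ÷ 30 = 31212 full seconds, remainder 17 frames.
31212 s = 8 h 40 min 12 s.
Timecode: 08:40:12:17.

08:40:12:17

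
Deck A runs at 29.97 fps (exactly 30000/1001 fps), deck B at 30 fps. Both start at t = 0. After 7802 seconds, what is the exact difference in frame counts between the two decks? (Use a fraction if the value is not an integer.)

234060/1001 frames

A emits 30000/1001 × 7802 = 234060000/1001 frames; B emits 30 × 7802 = 234060.
Difference = 234060/1001 frames (≈ 233.8262); B is ahead of A.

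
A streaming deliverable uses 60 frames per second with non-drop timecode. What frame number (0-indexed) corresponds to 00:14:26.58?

Total seconds to the label: (0 × 3600 + 14 × 60 + 26) = 866.
Frame index = 866 × 60 + 58 = 52018.

frame 52018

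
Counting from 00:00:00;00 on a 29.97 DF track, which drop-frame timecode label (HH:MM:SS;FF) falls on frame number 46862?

Ten DF minutes hold 17982 frames, so frame 46862 lies in block 2 (frames 35964–53945) with 10898 frames into that block.
The block's first minute is 1800 frames and the rest 1798 each; 10898 frames reaches minute 6, so 2 × 18 + 6 × 2 = 48 labels have been skipped so far.
Adding those back, label number 46862 + 48 = 46910 at 30 labels/s is 1563 s + 20 f = 0 h 26 min 3 s frame 20, i.e. 00:26:03;20.

00:26:03;20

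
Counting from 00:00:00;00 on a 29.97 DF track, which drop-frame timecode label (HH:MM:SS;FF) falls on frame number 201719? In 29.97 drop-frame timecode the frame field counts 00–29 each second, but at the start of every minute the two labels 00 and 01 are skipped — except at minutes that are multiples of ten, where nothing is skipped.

Ten DF minutes hold 17982 frames, so frame 201719 lies in block 11 (frames 197802–215783) with 3917 frames into that block.
The block's first minute is 1800 frames and the rest 1798 each; 3917 frames reaches minute 2, so 11 × 18 + 2 × 2 = 202 labels have been skipped so far.
Adding those back, label number 201719 + 202 = 201921 at 30 labels/s is 6730 s + 21 f = 1 h 52 min 10 s frame 21, i.e. 01:52:10;21.

01:52:10;21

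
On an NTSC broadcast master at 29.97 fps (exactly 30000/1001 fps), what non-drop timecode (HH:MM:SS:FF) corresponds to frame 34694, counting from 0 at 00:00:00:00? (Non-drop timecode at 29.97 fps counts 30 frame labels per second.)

34694 ÷ 30 = 1156 full seconds, remainder 14 frames.
1156 s = 0 h 19 min 16 s.
Timecode: 00:19:16:14.

00:19:16:14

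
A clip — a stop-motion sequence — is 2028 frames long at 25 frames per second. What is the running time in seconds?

81.12 seconds

Running time = 2028 / (25) = 81.12 s.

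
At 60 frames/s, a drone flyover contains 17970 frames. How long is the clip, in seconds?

299.5 seconds

Running time = 17970 / (60) = 299.5 s.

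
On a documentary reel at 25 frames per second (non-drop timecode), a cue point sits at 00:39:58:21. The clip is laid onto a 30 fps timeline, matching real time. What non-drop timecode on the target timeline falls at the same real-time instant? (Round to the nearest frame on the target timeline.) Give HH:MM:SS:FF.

00:39:58:25

Source frame index: (0×3600 + 39×60 + 58) × 25 + 21 = 59971.
Real time: 59971 / (25) = 59971/25 s.
Target frame: (59971/25) × (30) = 359826/5 ≈ 71965.200 → 71965.
At 30 labels/s: frame 71965 → 00:39:58:25.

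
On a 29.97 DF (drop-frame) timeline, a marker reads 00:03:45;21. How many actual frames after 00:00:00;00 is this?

As if non-drop at 30 labels/s: (0 × 3600 + 3 × 60 + 45) × 30 + 21 = 6771.
Minute boundaries passed: 3; those not divisible by 10: 3 − 0 = 3; dropped labels = 2 × 3 = 6.
Actual frame index = 6771 − 6 = 6765.

6765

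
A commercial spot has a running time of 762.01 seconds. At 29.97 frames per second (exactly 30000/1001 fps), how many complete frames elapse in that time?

Frames = 762.01 × 30000/1001 = 22860300/1001 ≈ 22837.4625.
Complete frames: 22837.

22837 frames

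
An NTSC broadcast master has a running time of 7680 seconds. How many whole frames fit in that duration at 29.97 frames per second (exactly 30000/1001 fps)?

230169 frames

Frames = 7680 × 30000/1001 = 230400000/1001 ≈ 230169.8302.
Complete frames: 230169.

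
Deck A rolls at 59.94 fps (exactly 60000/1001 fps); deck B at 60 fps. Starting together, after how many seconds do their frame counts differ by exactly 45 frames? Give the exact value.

750.75 seconds

The gap grows by |60 − 60000/1001| = 60/1001 frames per second.
Time for a 45-frame gap: 45 ÷ (60/1001) = 750.75 s.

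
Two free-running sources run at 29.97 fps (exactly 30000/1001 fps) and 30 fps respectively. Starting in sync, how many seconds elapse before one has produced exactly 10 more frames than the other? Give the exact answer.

The gap grows by |30 − 30000/1001| = 30/1001 frames per second.
Time for a 10-frame gap: 10 ÷ (30/1001) = 1001/3 s.

1001/3 seconds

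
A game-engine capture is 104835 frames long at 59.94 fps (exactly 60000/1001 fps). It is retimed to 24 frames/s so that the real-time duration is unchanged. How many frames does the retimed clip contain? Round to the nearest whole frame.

Frames at target rate = 104835 × (24) / (60000/1001) = 20987967/500 ≈ 41975.934.
Nearest whole frame: 41976.

41976 frames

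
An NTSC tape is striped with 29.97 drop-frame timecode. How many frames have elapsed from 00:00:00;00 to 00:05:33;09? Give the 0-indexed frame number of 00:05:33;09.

As if non-drop at 30 labels/s: (0 × 3600 + 5 × 60 + 33) × 30 + 9 = 9999.
Minute boundaries passed: 5; those not divisible by 10: 5 − 0 = 5; dropped labels = 2 × 5 = 10.
Actual frame index = 9999 − 10 = 9989.

9989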